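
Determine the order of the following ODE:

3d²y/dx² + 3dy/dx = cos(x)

The order is 2 (highest derivative is of order 2).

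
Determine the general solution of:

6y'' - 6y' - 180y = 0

Characteristic equation: 6r² - 6r - 180 = 0
Divide by 6: r² - r - 30 = 0
Roots: r = 6, -5 (distinct real)
General solution: y = C₁e^(6x) + C₂e^(-5x)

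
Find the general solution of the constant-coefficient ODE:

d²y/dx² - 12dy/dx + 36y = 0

Characteristic equation: r² - 12r + 36 = 0
Factored: (r - 6)² = 0
Repeated root: r = 6
General solution: y = (C₁ + C₂x)e^(6x)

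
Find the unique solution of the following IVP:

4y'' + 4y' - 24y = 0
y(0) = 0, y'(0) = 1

General solution: y = C₁e^(2x) + C₂e^(-3x)
Applying ICs: C₁ = 1/5, C₂ = -1/5
Particular solution: y = (1/5)e^(2x) - (1/5)e^(-3x)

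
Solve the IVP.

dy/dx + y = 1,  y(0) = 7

General solution: y = 1 + Ce^(-x)
Applying y(0) = 7: C = 7 - 1 = 6
Particular solution: y = 1 + 6e^(-x)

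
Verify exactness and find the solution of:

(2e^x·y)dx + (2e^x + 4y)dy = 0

Verify exactness: ∂M/∂y = ∂N/∂x ✓
Find F(x,y) such that ∂F/∂x = M, ∂F/∂y = N
Solution: 2e^x·y + 2y² = C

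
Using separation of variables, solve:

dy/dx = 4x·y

Separating variables and integrating:
ln|y| = 2x^2 + C

General solution: y = Ce^(2x^2)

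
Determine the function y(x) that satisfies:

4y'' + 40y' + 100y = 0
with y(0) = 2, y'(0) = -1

General solution: y = (C₁ + C₂x)e^(-5x)
Repeated root r = -5
Applying ICs: C₁ = 2, C₂ = 9
Particular solution: y = (2 + 9x)e^(-5x)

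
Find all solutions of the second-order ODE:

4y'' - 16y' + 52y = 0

Characteristic equation: 4r² - 16r + 52 = 0
Divide by 4: r² - 4r + 13 = 0
Roots: r = 2 ± 3i (complex conjugates)
General solution: y = e^(2x)(C₁cos(3x) + C₂sin(3x))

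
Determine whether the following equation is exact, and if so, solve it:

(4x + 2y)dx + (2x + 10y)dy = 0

Verify exactness: ∂M/∂y = ∂N/∂x ✓
Find F(x,y) such that ∂F/∂x = M, ∂F/∂y = N
Solution: 2x² + 2xy + 5y² = C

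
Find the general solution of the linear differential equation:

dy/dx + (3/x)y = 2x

Using integrating factor method:

General solution: y = (2/5)x^2 + Cx^(-3)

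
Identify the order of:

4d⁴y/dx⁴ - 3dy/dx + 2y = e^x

The order is 4 (highest derivative is of order 4).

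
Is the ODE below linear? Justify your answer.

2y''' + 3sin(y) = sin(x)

No. Nonlinear (sin(y) is nonlinear in y)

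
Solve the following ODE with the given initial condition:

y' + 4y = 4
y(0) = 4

General solution: y = 1 + Ce^(-4x)
Applying y(0) = 4: C = 4 - 1 = 3
Particular solution: y = 1 + 3e^(-4x)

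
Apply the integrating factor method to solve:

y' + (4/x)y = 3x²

Using integrating factor method:

General solution: y = (3/7)x^3 + Cx^(-4)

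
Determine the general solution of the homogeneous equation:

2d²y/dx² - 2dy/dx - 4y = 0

Characteristic equation: 2r² - 2r - 4 = 0
Divide by 2: r² - r - 2 = 0
Roots: r = 2, -1 (distinct real)
General solution: y = C₁e^(2x) + C₂e^(-x)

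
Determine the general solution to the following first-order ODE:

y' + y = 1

Using integrating factor method:

General solution: y = 1 + Ce^(-x)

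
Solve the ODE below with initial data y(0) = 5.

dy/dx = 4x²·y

General solution: y = Ce^(4x³/3)
Applying IC y(0) = 5:
Particular solution: y = 5e^(4x³/3)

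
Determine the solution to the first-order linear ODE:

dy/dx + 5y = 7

Using integrating factor method:

General solution: y = 7/5 + Ce^(-5x)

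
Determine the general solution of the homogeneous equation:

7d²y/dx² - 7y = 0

Characteristic equation: 7r² - 7 = 0
Divide by 7: r² - 1 = 0
Roots: r = 1, -1 (distinct real)
General solution: y = C₁e^x + C₂e^(-x)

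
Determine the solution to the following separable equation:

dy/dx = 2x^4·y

Separating variables and integrating:
ln|y| = 2x^5/5 + C

General solution: y = Ce^(2x^5/5)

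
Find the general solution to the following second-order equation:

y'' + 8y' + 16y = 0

Characteristic equation: r² + 8r + 16 = 0
Factored: (r + 4)² = 0
Repeated root: r = -4
General solution: y = (C₁ + C₂x)e^(-4x)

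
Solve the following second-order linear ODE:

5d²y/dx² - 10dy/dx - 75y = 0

Characteristic equation: 5r² - 10r - 75 = 0
Divide by 5: r² - 2r - 15 = 0
Roots: r = 5, -3 (distinct real)
General solution: y = C₁e^(5x) + C₂e^(-3x)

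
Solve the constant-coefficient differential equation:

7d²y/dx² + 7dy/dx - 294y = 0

Characteristic equation: 7r² + 7r - 294 = 0
Divide by 7: r² + r - 42 = 0
Roots: r = 6, -7 (distinct real)
General solution: y = C₁e^(6x) + C₂e^(-7x)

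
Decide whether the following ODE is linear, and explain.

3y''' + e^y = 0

Nonlinear (e^y is nonlinear in y)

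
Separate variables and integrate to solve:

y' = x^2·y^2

Separating variables and integrating:
-1/y = x^3/3 + C

General solution: y^-1 = (-1/3)x^3 + C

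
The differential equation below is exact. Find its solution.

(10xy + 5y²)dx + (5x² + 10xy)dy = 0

Verify exactness: ∂M/∂y = ∂N/∂x ✓
Find F(x,y) such that ∂F/∂x = M, ∂F/∂y = N
Solution: 5x²y + 5xy² = C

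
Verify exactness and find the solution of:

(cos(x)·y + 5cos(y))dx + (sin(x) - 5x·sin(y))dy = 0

Verify exactness: ∂M/∂y = ∂N/∂x ✓
Find F(x,y) such that ∂F/∂x = M, ∂F/∂y = N
Solution: sin(x)·y + 5x·cos(y) = C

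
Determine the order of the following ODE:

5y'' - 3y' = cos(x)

The order is 2 (highest derivative is of order 2).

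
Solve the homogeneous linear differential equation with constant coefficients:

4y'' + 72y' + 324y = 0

Characteristic equation: 4r² + 72r + 324 = 0
Divide by 4: r² + 18r + 81 = 0
Factored: (r + 9)² = 0
Repeated root: r = -9
General solution: y = (C₁ + C₂x)e^(-9x)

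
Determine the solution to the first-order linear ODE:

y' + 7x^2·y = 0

Using integrating factor method:

General solution: y = Ce^(-7x^3/3)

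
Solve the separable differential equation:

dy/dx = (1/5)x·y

Separating variables and integrating:
ln|y| = x^2/10 + C

General solution: y = Ce^(x^2/10)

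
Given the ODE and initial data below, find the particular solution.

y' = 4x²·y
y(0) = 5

General solution: y = Ce^(4x³/3)
Applying IC y(0) = 5:
Particular solution: y = 5e^(4x³/3)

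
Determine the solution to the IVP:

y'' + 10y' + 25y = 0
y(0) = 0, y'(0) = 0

General solution: y = (C₁ + C₂x)e^(-5x)
Repeated root r = -5
Applying ICs: C₁ = 0, C₂ = 0
Particular solution: y = 0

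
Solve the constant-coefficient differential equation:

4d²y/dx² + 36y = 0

Characteristic equation: 4r² + 36 = 0
Divide by 4: r² + 9 = 0
Roots: r = ±3i (complex conjugates)
General solution: y = C₁cos(3x) + C₂sin(3x)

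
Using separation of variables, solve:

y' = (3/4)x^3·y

Separating variables and integrating:
ln|y| = 3x^4/16 + C

General solution: y = Ce^(3x^4/16)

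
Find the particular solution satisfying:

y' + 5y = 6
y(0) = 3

General solution: y = 6/5 + Ce^(-5x)
Applying y(0) = 3: C = 3 - 6/5 = 9/5
Particular solution: y = 6/5 + (9/5)e^(-5x)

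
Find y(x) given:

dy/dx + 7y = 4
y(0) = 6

General solution: y = 4/7 + Ce^(-7x)
Applying y(0) = 6: C = 6 - 4/7 = 38/7
Particular solution: y = 4/7 + (38/7)e^(-7x)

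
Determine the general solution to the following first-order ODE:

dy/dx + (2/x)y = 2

Using integrating factor method:

General solution: y = (2/3)x + Cx^(-2)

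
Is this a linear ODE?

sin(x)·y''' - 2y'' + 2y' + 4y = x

Yes. Linear (y and its derivatives appear to the first power only, no products of y terms)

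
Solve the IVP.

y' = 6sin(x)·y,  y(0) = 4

General solution: y = Ce^(-6cos(x))
Applying IC y(0) = 4:
Particular solution: y = 4e^(6(1-cos(x)))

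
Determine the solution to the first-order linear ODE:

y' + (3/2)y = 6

Using integrating factor method:

General solution: y = 4 + Ce^(-3x/2)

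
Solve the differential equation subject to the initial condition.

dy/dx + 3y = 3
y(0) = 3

General solution: y = 1 + Ce^(-3x)
Applying y(0) = 3: C = 3 - 1 = 2
Particular solution: y = 1 + 2e^(-3x)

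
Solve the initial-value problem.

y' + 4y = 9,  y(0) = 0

General solution: y = 9/4 + Ce^(-4x)
Applying y(0) = 0: C = 0 - 9/4 = -9/4
Particular solution: y = 9/4 - (9/4)e^(-4x)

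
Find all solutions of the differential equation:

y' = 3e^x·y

Separating variables and integrating:
ln|y| = 3e^x + C

General solution: y = Ce^(3e^x)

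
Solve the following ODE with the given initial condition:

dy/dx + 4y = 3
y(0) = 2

General solution: y = 3/4 + Ce^(-4x)
Applying y(0) = 2: C = 2 - 3/4 = 5/4
Particular solution: y = 3/4 + (5/4)e^(-4x)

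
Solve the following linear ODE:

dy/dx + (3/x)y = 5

Using integrating factor method:

General solution: y = (5/4)x + Cx^(-3)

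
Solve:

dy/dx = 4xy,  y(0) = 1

General solution: y = Ce^(2x²)
Applying IC y(0) = 1:
Particular solution: y = e^(2x²)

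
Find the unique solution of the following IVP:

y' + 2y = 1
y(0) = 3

General solution: y = 1/2 + Ce^(-2x)
Applying y(0) = 3: C = 3 - 1/2 = 5/2
Particular solution: y = 1/2 + (5/2)e^(-2x)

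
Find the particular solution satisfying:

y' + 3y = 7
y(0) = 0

General solution: y = 7/3 + Ce^(-3x)
Applying y(0) = 0: C = 0 - 7/3 = -7/3
Particular solution: y = 7/3 - (7/3)e^(-3x)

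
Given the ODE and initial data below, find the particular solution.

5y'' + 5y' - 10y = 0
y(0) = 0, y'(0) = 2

General solution: y = C₁e^x + C₂e^(-2x)
Applying ICs: C₁ = 2/3, C₂ = -2/3
Particular solution: y = (2/3)e^x - (2/3)e^(-2x)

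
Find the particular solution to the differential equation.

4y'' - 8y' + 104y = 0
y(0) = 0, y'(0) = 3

General solution: y = e^x(C₁cos(5x) + C₂sin(5x))
Complex roots r = 1 ± 5i
Applying ICs: C₁ = 0, C₂ = 3/5
Particular solution: y = e^x((3/5)sin(5x))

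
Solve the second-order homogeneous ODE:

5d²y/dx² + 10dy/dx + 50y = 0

Characteristic equation: 5r² + 10r + 50 = 0
Divide by 5: r² + 2r + 10 = 0
Roots: r = -1 ± 3i (complex conjugates)
General solution: y = e^(-x)(C₁cos(3x) + C₂sin(3x))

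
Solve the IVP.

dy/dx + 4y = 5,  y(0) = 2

General solution: y = 5/4 + Ce^(-4x)
Applying y(0) = 2: C = 2 - 5/4 = 3/4
Particular solution: y = 5/4 + (3/4)e^(-4x)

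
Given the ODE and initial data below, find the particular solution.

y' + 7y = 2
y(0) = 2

General solution: y = 2/7 + Ce^(-7x)
Applying y(0) = 2: C = 2 - 2/7 = 12/7
Particular solution: y = 2/7 + (12/7)e^(-7x)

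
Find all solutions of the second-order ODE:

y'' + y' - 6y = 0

Characteristic equation: r² + r - 6 = 0
Roots: r = 2, -3 (distinct real)
General solution: y = C₁e^(2x) + C₂e^(-3x)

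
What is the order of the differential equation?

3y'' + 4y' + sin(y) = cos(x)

The order is 2 (highest derivative is of order 2).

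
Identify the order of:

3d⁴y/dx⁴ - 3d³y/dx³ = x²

The order is 4 (highest derivative is of order 4).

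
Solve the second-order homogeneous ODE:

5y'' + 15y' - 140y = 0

Characteristic equation: 5r² + 15r - 140 = 0
Divide by 5: r² + 3r - 28 = 0
Roots: r = 4, -7 (distinct real)
General solution: y = C₁e^(4x) + C₂e^(-7x)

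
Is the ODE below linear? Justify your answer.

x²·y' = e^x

Yes. Linear (y and its derivatives appear to the first power only, no products of y terms)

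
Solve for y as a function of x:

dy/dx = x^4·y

Separating variables and integrating:
ln|y| = x^5/5 + C

General solution: y = Ce^(x^5/5)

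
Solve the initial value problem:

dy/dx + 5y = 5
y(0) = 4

General solution: y = 1 + Ce^(-5x)
Applying y(0) = 4: C = 4 - 1 = 3
Particular solution: y = 1 + 3e^(-5x)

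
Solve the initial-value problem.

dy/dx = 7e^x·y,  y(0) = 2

General solution: y = Ce^(7e^x)
Applying IC y(0) = 2:
Particular solution: y = 2e^(7(e^x - 1))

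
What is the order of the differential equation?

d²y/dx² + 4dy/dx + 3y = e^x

The order is 2 (highest derivative is of order 2).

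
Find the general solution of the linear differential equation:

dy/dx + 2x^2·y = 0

Using integrating factor method:

General solution: y = Ce^(-2x^3/3)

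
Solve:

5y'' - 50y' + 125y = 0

Characteristic equation: 5r² - 50r + 125 = 0
Divide by 5: r² - 10r + 25 = 0
Factored: (r - 5)² = 0
Repeated root: r = 5
General solution: y = (C₁ + C₂x)e^(5x)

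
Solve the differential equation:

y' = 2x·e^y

Separating variables and integrating:
-e^(-y) = x² + C

General solution: y = -ln(C - x²)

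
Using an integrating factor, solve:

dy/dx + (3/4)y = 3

Using integrating factor method:

General solution: y = 4 + Ce^(-3x/4)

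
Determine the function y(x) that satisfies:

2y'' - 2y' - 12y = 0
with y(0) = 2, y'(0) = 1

General solution: y = C₁e^(3x) + C₂e^(-2x)
Applying ICs: C₁ = 1, C₂ = 1
Particular solution: y = e^(3x) + e^(-2x)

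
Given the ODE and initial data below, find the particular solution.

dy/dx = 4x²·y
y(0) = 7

General solution: y = Ce^(4x³/3)
Applying IC y(0) = 7:
Particular solution: y = 7e^(4x³/3)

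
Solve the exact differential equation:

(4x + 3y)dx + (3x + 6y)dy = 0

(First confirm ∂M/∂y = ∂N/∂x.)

Verify exactness: ∂M/∂y = ∂N/∂x ✓
Find F(x,y) such that ∂F/∂x = M, ∂F/∂y = N
Solution: 2x² + 3xy + 3y² = C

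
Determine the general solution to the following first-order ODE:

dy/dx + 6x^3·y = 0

Using integrating factor method:

General solution: y = Ce^(-3x^4/2)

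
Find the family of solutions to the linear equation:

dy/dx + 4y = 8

Using integrating factor method:

General solution: y = 2 + Ce^(-4x)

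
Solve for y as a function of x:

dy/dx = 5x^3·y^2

Separating variables and integrating:
-1/y = 5x^4/4 + C

General solution: y^-1 = (-5/4)x^4 + C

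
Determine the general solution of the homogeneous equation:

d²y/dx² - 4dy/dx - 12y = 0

Characteristic equation: r² - 4r - 12 = 0
Roots: r = 6, -2 (distinct real)
General solution: y = C₁e^(6x) + C₂e^(-2x)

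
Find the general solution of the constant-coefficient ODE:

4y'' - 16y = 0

Characteristic equation: 4r² - 16 = 0
Divide by 4: r² - 4 = 0
Roots: r = 2, -2 (distinct real)
General solution: y = C₁e^(2x) + C₂e^(-2x)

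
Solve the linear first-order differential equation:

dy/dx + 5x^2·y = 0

Using integrating factor method:

General solution: y = Ce^(-5x^3/3)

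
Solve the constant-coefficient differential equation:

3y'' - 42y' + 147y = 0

Characteristic equation: 3r² - 42r + 147 = 0
Divide by 3: r² - 14r + 49 = 0
Factored: (r - 7)² = 0
Repeated root: r = 7
General solution: y = (C₁ + C₂x)e^(7x)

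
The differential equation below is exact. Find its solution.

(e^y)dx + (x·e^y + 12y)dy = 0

Verify exactness: ∂M/∂y = ∂N/∂x ✓
Find F(x,y) such that ∂F/∂x = M, ∂F/∂y = N
Solution: x·e^y + 6y² = C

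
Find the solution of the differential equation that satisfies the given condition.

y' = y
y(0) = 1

General solution: y = Ce^x
Applying IC y(0) = 1:
Particular solution: y = e^x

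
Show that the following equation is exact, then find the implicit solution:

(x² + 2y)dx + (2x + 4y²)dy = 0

Verify exactness: ∂M/∂y = ∂N/∂x ✓
Find F(x,y) such that ∂F/∂x = M, ∂F/∂y = N
Solution: x³/3 + 2xy + 4y³/3 = C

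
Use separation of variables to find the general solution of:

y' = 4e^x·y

Separating variables and integrating:
ln|y| = 4e^x + C

General solution: y = Ce^(4e^x)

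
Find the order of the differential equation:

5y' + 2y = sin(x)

The order is 1 (highest derivative is of order 1).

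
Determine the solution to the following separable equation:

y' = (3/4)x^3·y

Separating variables and integrating:
ln|y| = 3x^4/16 + C

General solution: y = Ce^(3x^4/16)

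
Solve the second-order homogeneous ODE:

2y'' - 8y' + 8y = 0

Characteristic equation: 2r² - 8r + 8 = 0
Divide by 2: r² - 4r + 4 = 0
Factored: (r - 2)² = 0
Repeated root: r = 2
General solution: y = (C₁ + C₂x)e^(2x)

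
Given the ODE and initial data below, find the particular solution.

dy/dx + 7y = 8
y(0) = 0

General solution: y = 8/7 + Ce^(-7x)
Applying y(0) = 0: C = 0 - 8/7 = -8/7
Particular solution: y = 8/7 - (8/7)e^(-7x)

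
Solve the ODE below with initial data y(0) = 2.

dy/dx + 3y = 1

General solution: y = 1/3 + Ce^(-3x)
Applying y(0) = 2: C = 2 - 1/3 = 5/3
Particular solution: y = 1/3 + (5/3)e^(-3x)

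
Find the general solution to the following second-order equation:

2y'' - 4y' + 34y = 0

Characteristic equation: 2r² - 4r + 34 = 0
Divide by 2: r² - 2r + 17 = 0
Roots: r = 1 ± 4i (complex conjugates)
General solution: y = e^x(C₁cos(4x) + C₂sin(4x))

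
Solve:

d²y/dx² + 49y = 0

Characteristic equation: r² + 49 = 0
Roots: r = ±7i (complex conjugates)
General solution: y = C₁cos(7x) + C₂sin(7x)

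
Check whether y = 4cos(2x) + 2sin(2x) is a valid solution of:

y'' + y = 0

Verification:
y'' = -16cos(2x) - 8sin(2x)
y'' + y ≠ 0 (frequency mismatch: got 4 instead of 1)

No, it is not a solution.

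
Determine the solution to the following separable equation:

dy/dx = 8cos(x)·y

Separating variables and integrating:
ln|y| = 8sin(x) + C

General solution: y = Ce^(8sin(x))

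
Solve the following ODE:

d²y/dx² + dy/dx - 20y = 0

Characteristic equation: r² + r - 20 = 0
Roots: r = 4, -5 (distinct real)
General solution: y = C₁e^(4x) + C₂e^(-5x)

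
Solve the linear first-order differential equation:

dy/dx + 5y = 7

Using integrating factor method:

General solution: y = 7/5 + Ce^(-5x)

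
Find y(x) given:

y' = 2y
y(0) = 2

General solution: y = Ce^(2x)
Applying IC y(0) = 2:
Particular solution: y = 2e^(2x)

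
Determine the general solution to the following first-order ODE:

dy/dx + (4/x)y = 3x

Using integrating factor method:

General solution: y = (1/2)x^2 + Cx^(-4)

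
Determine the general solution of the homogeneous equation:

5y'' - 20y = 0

Characteristic equation: 5r² - 20 = 0
Divide by 5: r² - 4 = 0
Roots: r = 2, -2 (distinct real)
General solution: y = C₁e^(2x) + C₂e^(-2x)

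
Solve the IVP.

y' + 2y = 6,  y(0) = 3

General solution: y = 3 + Ce^(-2x)
Applying y(0) = 3: C = 3 - 3 = 0
Particular solution: y = 3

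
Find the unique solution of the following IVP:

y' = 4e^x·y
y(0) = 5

General solution: y = Ce^(4e^x)
Applying IC y(0) = 5:
Particular solution: y = 5e^(4(e^x - 1))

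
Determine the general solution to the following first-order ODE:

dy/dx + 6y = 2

Using integrating factor method:

General solution: y = 1/3 + Ce^(-6x)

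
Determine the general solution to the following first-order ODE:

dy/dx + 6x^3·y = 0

Using integrating factor method:

General solution: y = Ce^(-3x^4/2)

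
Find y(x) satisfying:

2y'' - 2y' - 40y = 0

Characteristic equation: 2r² - 2r - 40 = 0
Divide by 2: r² - r - 20 = 0
Roots: r = 5, -4 (distinct real)
General solution: y = C₁e^(5x) + C₂e^(-4x)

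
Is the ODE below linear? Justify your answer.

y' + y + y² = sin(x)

No. Nonlinear (y² term)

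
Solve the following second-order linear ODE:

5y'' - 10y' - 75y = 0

Characteristic equation: 5r² - 10r - 75 = 0
Divide by 5: r² - 2r - 15 = 0
Roots: r = 5, -3 (distinct real)
General solution: y = C₁e^(5x) + C₂e^(-3x)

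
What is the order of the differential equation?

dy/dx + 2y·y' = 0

The order is 1 (highest derivative is of order 1).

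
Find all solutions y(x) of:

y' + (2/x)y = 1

Using integrating factor method:

General solution: y = (1/3)x + Cx^(-2)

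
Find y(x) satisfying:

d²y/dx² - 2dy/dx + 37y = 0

Characteristic equation: r² - 2r + 37 = 0
Roots: r = 1 ± 6i (complex conjugates)
General solution: y = e^x(C₁cos(6x) + C₂sin(6x))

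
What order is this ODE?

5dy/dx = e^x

The order is 1 (highest derivative is of order 1).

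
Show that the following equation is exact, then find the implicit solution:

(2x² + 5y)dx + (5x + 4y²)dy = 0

Verify exactness: ∂M/∂y = ∂N/∂x ✓
Find F(x,y) such that ∂F/∂x = M, ∂F/∂y = N
Solution: 2x³/3 + 5xy + 4y³/3 = C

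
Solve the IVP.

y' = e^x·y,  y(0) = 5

General solution: y = Ce^(e^x)
Applying IC y(0) = 5:
Particular solution: y = 5e^(e^x - 1)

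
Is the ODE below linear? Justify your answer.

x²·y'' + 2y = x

Yes. Linear (y and its derivatives appear to the first power only, no products of y terms)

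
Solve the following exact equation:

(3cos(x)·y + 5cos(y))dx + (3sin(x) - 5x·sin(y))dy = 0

Verify exactness: ∂M/∂y = ∂N/∂x ✓
Find F(x,y) such that ∂F/∂x = M, ∂F/∂y = N
Solution: 3sin(x)·y + 5x·cos(y) = C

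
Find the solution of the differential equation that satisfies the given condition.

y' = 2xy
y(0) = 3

General solution: y = Ce^(x²)
Applying IC y(0) = 3:
Particular solution: y = 3e^(x²)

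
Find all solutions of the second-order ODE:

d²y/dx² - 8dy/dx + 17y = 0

Characteristic equation: r² - 8r + 17 = 0
Roots: r = 4 ± i (complex conjugates)
General solution: y = e^(4x)(C₁cos(x) + C₂sin(x))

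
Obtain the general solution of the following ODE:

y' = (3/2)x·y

Separating variables and integrating:
ln|y| = 3x^2/4 + C

General solution: y = Ce^(3x^2/4)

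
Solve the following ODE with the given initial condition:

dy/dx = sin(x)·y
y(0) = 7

General solution: y = Ce^(-cos(x))
Applying IC y(0) = 7:
Particular solution: y = 7e^(1-cos(x))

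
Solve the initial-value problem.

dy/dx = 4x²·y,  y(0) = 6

General solution: y = Ce^(4x³/3)
Applying IC y(0) = 6:
Particular solution: y = 6e^(4x³/3)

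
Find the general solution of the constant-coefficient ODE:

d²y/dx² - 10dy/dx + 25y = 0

Characteristic equation: r² - 10r + 25 = 0
Factored: (r - 5)² = 0
Repeated root: r = 5
General solution: y = (C₁ + C₂x)e^(5x)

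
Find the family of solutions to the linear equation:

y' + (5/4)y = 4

Using integrating factor method:

General solution: y = 16/5 + Ce^(-5x/4)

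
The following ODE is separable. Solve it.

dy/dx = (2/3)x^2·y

Separating variables and integrating:
ln|y| = 2x^3/9 + C

General solution: y = Ce^(2x^3/9)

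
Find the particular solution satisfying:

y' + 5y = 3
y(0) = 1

General solution: y = 3/5 + Ce^(-5x)
Applying y(0) = 1: C = 1 - 3/5 = 2/5
Particular solution: y = 3/5 + (2/5)e^(-5x)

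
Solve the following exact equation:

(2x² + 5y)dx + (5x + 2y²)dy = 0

Verify exactness: ∂M/∂y = ∂N/∂x ✓
Find F(x,y) such that ∂F/∂x = M, ∂F/∂y = N
Solution: 2x³/3 + 5xy + 2y³/3 = C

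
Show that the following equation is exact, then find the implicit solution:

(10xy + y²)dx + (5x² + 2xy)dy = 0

Verify exactness: ∂M/∂y = ∂N/∂x ✓
Find F(x,y) such that ∂F/∂x = M, ∂F/∂y = N
Solution: 5x²y + xy² = C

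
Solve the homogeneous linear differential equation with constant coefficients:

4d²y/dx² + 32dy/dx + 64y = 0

Characteristic equation: 4r² + 32r + 64 = 0
Divide by 4: r² + 8r + 16 = 0
Factored: (r + 4)² = 0
Repeated root: r = -4
General solution: y = (C₁ + C₂x)e^(-4x)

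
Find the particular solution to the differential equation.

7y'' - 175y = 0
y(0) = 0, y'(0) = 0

General solution: y = C₁e^(5x) + C₂e^(-5x)
Applying ICs: C₁ = 0, C₂ = 0
Particular solution: y = 0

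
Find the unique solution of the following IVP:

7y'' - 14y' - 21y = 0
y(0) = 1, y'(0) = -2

General solution: y = C₁e^(3x) + C₂e^(-x)
Applying ICs: C₁ = -1/4, C₂ = 5/4
Particular solution: y = -(1/4)e^(3x) + (5/4)e^(-x)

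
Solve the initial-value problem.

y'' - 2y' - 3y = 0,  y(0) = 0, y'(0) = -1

General solution: y = C₁e^(3x) + C₂e^(-x)
Applying ICs: C₁ = -1/4, C₂ = 1/4
Particular solution: y = -(1/4)e^(3x) + (1/4)e^(-x)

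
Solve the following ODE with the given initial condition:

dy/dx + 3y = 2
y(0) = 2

General solution: y = 2/3 + Ce^(-3x)
Applying y(0) = 2: C = 2 - 2/3 = 4/3
Particular solution: y = 2/3 + (4/3)e^(-3x)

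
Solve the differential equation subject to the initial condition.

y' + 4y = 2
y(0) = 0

General solution: y = 1/2 + Ce^(-4x)
Applying y(0) = 0: C = 0 - 1/2 = -1/2
Particular solution: y = 1/2 - (1/2)e^(-4x)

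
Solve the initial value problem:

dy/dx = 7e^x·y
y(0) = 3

General solution: y = Ce^(7e^x)
Applying IC y(0) = 3:
Particular solution: y = 3e^(7(e^x - 1))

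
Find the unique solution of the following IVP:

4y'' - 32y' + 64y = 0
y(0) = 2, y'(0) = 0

General solution: y = (C₁ + C₂x)e^(4x)
Repeated root r = 4
Applying ICs: C₁ = 2, C₂ = -8
Particular solution: y = (2 - 8x)e^(4x)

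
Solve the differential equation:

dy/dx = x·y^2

Separating variables and integrating:
-1/y = x^2/2 + C

General solution: y^-1 = (-1/2)x^2 + C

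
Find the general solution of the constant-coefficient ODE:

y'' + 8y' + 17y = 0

Characteristic equation: r² + 8r + 17 = 0
Roots: r = -4 ± i (complex conjugates)
General solution: y = e^(-4x)(C₁cos(x) + C₂sin(x))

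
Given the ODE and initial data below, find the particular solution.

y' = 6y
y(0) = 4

General solution: y = Ce^(6x)
Applying IC y(0) = 4:
Particular solution: y = 4e^(6x)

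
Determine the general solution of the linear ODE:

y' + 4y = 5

Using integrating factor method:

General solution: y = 5/4 + Ce^(-4x)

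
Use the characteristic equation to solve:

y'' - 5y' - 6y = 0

Characteristic equation: r² - 5r - 6 = 0
Roots: r = 6, -1 (distinct real)
General solution: y = C₁e^(6x) + C₂e^(-x)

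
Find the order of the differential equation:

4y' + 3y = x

The order is 1 (highest derivative is of order 1).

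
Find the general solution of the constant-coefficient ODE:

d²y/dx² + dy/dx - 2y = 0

Characteristic equation: r² + r - 2 = 0
Roots: r = 1, -2 (distinct real)
General solution: y = C₁e^x + C₂e^(-2x)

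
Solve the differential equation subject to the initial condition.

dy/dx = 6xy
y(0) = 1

General solution: y = Ce^(3x²)
Applying IC y(0) = 1:
Particular solution: y = e^(3x²)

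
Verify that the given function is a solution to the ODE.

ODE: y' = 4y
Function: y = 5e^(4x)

Verification:
y = 5e^(4x)
y' = 20e^(4x)
4y = 20e^(4x)
y' = 4y ✓

Yes, it is a solution.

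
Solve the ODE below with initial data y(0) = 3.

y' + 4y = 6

General solution: y = 3/2 + Ce^(-4x)
Applying y(0) = 3: C = 3 - 3/2 = 3/2
Particular solution: y = 3/2 + (3/2)e^(-4x)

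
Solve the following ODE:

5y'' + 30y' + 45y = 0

Characteristic equation: 5r² + 30r + 45 = 0
Divide by 5: r² + 6r + 9 = 0
Factored: (r + 3)² = 0
Repeated root: r = -3
General solution: y = (C₁ + C₂x)e^(-3x)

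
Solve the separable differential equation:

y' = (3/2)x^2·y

Separating variables and integrating:
ln|y| = x^3/2 + C

General solution: y = Ce^(x^3/2)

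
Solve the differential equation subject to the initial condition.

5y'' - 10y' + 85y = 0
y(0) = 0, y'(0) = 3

General solution: y = e^x(C₁cos(4x) + C₂sin(4x))
Complex roots r = 1 ± 4i
Applying ICs: C₁ = 0, C₂ = 3/4
Particular solution: y = e^x((3/4)sin(4x))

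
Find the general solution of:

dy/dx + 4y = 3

Using integrating factor method:

General solution: y = 3/4 + Ce^(-4x)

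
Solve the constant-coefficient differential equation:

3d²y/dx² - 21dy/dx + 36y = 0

Characteristic equation: 3r² - 21r + 36 = 0
Divide by 3: r² - 7r + 12 = 0
Roots: r = 4, 3 (distinct real)
General solution: y = C₁e^(4x) + C₂e^(3x)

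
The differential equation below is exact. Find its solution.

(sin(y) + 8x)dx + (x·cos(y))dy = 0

Verify exactness: ∂M/∂y = ∂N/∂x ✓
Find F(x,y) such that ∂F/∂x = M, ∂F/∂y = N
Solution: x·sin(y) + 4x² = C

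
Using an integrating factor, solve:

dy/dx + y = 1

Using integrating factor method:

General solution: y = 1 + Ce^(-x)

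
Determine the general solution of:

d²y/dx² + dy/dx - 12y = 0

Characteristic equation: r² + r - 12 = 0
Roots: r = 3, -4 (distinct real)
General solution: y = C₁e^(3x) + C₂e^(-4x)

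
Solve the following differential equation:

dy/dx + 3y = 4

Using integrating factor method:

General solution: y = 4/3 + Ce^(-3x)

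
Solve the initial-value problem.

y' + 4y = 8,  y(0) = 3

General solution: y = 2 + Ce^(-4x)
Applying y(0) = 3: C = 3 - 2 = 1
Particular solution: y = 2 + e^(-4x)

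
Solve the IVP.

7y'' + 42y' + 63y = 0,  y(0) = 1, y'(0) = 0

General solution: y = (C₁ + C₂x)e^(-3x)
Repeated root r = -3
Applying ICs: C₁ = 1, C₂ = 3
Particular solution: y = (1 + 3x)e^(-3x)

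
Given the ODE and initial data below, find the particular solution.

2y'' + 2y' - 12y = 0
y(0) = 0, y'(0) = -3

General solution: y = C₁e^(2x) + C₂e^(-3x)
Applying ICs: C₁ = -3/5, C₂ = 3/5
Particular solution: y = -(3/5)e^(2x) + (3/5)e^(-3x)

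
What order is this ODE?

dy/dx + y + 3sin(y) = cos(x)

The order is 1 (highest derivative is of order 1).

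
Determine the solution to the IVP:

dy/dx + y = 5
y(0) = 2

General solution: y = 5 + Ce^(-x)
Applying y(0) = 2: C = 2 - 5 = -3
Particular solution: y = 5 - 3e^(-x)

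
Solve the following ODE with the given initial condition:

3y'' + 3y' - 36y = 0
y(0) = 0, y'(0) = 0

General solution: y = C₁e^(3x) + C₂e^(-4x)
Applying ICs: C₁ = 0, C₂ = 0
Particular solution: y = 0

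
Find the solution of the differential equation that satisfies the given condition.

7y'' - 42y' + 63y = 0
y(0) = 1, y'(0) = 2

General solution: y = (C₁ + C₂x)e^(3x)
Repeated root r = 3
Applying ICs: C₁ = 1, C₂ = -1
Particular solution: y = (1 - x)e^(3x)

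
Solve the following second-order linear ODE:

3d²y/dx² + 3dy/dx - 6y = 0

Characteristic equation: 3r² + 3r - 6 = 0
Divide by 3: r² + r - 2 = 0
Roots: r = 1, -2 (distinct real)
General solution: y = C₁e^x + C₂e^(-2x)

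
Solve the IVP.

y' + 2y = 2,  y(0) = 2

General solution: y = 1 + Ce^(-2x)
Applying y(0) = 2: C = 2 - 1 = 1
Particular solution: y = 1 + e^(-2x)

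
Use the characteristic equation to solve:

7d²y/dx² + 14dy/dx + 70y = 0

Characteristic equation: 7r² + 14r + 70 = 0
Divide by 7: r² + 2r + 10 = 0
Roots: r = -1 ± 3i (complex conjugates)
General solution: y = e^(-x)(C₁cos(3x) + C₂sin(3x))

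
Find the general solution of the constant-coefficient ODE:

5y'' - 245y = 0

Characteristic equation: 5r² - 245 = 0
Divide by 5: r² - 49 = 0
Roots: r = 7, -7 (distinct real)
General solution: y = C₁e^(7x) + C₂e^(-7x)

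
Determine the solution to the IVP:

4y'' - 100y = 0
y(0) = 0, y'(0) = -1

General solution: y = C₁e^(5x) + C₂e^(-5x)
Applying ICs: C₁ = -1/10, C₂ = 1/10
Particular solution: y = -(1/10)e^(5x) + (1/10)e^(-5x)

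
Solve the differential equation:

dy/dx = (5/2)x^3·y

Separating variables and integrating:
ln|y| = 5x^4/8 + C

General solution: y = Ce^(5x^4/8)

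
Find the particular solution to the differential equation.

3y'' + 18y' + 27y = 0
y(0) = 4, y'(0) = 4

General solution: y = (C₁ + C₂x)e^(-3x)
Repeated root r = -3
Applying ICs: C₁ = 4, C₂ = 16
Particular solution: y = (4 + 16x)e^(-3x)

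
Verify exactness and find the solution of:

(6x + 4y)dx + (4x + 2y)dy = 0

Verify exactness: ∂M/∂y = ∂N/∂x ✓
Find F(x,y) such that ∂F/∂x = M, ∂F/∂y = N
Solution: 3x² + 4xy + y² = C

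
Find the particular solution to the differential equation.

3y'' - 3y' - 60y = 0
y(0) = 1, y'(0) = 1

General solution: y = C₁e^(5x) + C₂e^(-4x)
Applying ICs: C₁ = 5/9, C₂ = 4/9
Particular solution: y = (5/9)e^(5x) + (4/9)e^(-4x)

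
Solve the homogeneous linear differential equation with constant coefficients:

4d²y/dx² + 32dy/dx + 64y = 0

Characteristic equation: 4r² + 32r + 64 = 0
Divide by 4: r² + 8r + 16 = 0
Factored: (r + 4)² = 0
Repeated root: r = -4
General solution: y = (C₁ + C₂x)e^(-4x)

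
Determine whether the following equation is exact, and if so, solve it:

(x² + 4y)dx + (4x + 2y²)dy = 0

Verify exactness: ∂M/∂y = ∂N/∂x ✓
Find F(x,y) such that ∂F/∂x = M, ∂F/∂y = N
Solution: x³/3 + 4xy + 2y³/3 = C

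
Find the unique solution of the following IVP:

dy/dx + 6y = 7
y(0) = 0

General solution: y = 7/6 + Ce^(-6x)
Applying y(0) = 0: C = 0 - 7/6 = -7/6
Particular solution: y = 7/6 - (7/6)e^(-6x)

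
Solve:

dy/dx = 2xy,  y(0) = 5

General solution: y = Ce^(x²)
Applying IC y(0) = 5:
Particular solution: y = 5e^(x²)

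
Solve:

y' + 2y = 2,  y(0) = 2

General solution: y = 1 + Ce^(-2x)
Applying y(0) = 2: C = 2 - 1 = 1
Particular solution: y = 1 + e^(-2x)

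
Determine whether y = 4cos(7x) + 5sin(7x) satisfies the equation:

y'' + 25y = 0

Verification:
y'' = -196cos(7x) - 245sin(7x)
y'' + 25y ≠ 0 (frequency mismatch: got 49 instead of 25)

No, it is not a solution.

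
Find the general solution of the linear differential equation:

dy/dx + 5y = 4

Using integrating factor method:

General solution: y = 4/5 + Ce^(-5x)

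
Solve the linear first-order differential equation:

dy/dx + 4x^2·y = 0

Using integrating factor method:

General solution: y = Ce^(-4x^3/3)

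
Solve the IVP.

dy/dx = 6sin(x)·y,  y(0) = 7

General solution: y = Ce^(-6cos(x))
Applying IC y(0) = 7:
Particular solution: y = 7e^(6(1-cos(x)))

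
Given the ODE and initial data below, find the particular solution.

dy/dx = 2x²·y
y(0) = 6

General solution: y = Ce^(2x³/3)
Applying IC y(0) = 6:
Particular solution: y = 6e^(2x³/3)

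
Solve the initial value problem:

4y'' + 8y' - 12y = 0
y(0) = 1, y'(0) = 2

General solution: y = C₁e^x + C₂e^(-3x)
Applying ICs: C₁ = 5/4, C₂ = -1/4
Particular solution: y = (5/4)e^x - (1/4)e^(-3x)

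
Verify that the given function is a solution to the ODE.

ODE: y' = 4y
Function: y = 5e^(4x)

Verification:
y = 5e^(4x)
y' = 20e^(4x)
4y = 20e^(4x)
y' = 4y ✓

Yes, it is a solution.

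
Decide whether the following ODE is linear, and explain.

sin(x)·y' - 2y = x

Linear (y and its derivatives appear to the first power only, no products of y terms)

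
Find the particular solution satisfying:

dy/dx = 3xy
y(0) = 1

General solution: y = Ce^(3x²/2)
Applying IC y(0) = 1:
Particular solution: y = e^(3x²/2)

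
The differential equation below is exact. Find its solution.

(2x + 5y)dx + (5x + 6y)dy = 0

Verify exactness: ∂M/∂y = ∂N/∂x ✓
Find F(x,y) such that ∂F/∂x = M, ∂F/∂y = N
Solution: x² + 5xy + 3y² = C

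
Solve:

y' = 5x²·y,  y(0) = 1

General solution: y = Ce^(5x³/3)
Applying IC y(0) = 1:
Particular solution: y = e^(5x³/3)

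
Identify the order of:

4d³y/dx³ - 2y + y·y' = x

The order is 3 (highest derivative is of order 3).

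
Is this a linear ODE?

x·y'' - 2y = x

Yes. Linear (y and its derivatives appear to the first power only, no products of y terms)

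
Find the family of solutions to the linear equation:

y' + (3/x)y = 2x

Using integrating factor method:

General solution: y = (2/5)x^2 + Cx^(-3)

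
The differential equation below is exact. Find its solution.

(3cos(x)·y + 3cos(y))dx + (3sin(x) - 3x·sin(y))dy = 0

Verify exactness: ∂M/∂y = ∂N/∂x ✓
Find F(x,y) such that ∂F/∂x = M, ∂F/∂y = N
Solution: 3sin(x)·y + 3x·cos(y) = C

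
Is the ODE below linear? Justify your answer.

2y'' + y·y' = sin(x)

No. Nonlinear (product y·y')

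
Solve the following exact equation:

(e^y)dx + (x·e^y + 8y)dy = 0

Verify exactness: ∂M/∂y = ∂N/∂x ✓
Find F(x,y) such that ∂F/∂x = M, ∂F/∂y = N
Solution: x·e^y + 4y² = C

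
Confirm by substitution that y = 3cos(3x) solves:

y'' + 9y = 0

Verification:
y'' = -27cos(3x)
y'' + 9y = 0 ✓

Yes, it is a solution.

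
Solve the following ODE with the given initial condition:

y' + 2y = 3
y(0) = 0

General solution: y = 3/2 + Ce^(-2x)
Applying y(0) = 0: C = 0 - 3/2 = -3/2
Particular solution: y = 3/2 - (3/2)e^(-2x)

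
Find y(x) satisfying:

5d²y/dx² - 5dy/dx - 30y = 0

Characteristic equation: 5r² - 5r - 30 = 0
Divide by 5: r² - r - 6 = 0
Roots: r = 3, -2 (distinct real)
General solution: y = C₁e^(3x) + C₂e^(-2x)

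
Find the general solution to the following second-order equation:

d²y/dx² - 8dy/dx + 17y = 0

Characteristic equation: r² - 8r + 17 = 0
Roots: r = 4 ± i (complex conjugates)
General solution: y = e^(4x)(C₁cos(x) + C₂sin(x))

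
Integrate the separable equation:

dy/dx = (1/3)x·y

Separating variables and integrating:
ln|y| = x^2/6 + C

General solution: y = Ce^(x^2/6)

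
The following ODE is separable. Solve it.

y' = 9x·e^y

Separating variables and integrating:
-e^(-y) = 9x²/2 + C

General solution: y = -ln(C - 9x²/2)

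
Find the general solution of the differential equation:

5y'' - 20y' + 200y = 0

Characteristic equation: 5r² - 20r + 200 = 0
Divide by 5: r² - 4r + 40 = 0
Roots: r = 2 ± 6i (complex conjugates)
General solution: y = e^(2x)(C₁cos(6x) + C₂sin(6x))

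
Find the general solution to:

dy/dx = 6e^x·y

Separating variables and integrating:
ln|y| = 6e^x + C

General solution: y = Ce^(6e^x)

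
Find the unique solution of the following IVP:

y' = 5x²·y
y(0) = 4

General solution: y = Ce^(5x³/3)
Applying IC y(0) = 4:
Particular solution: y = 4e^(5x³/3)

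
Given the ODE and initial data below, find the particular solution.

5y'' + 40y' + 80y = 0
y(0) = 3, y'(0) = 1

General solution: y = (C₁ + C₂x)e^(-4x)
Repeated root r = -4
Applying ICs: C₁ = 3, C₂ = 13
Particular solution: y = (3 + 13x)e^(-4x)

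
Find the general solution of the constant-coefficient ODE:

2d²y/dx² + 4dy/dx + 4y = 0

Characteristic equation: 2r² + 4r + 4 = 0
Divide by 2: r² + 2r + 2 = 0
Roots: r = -1 ± i (complex conjugates)
General solution: y = e^(-x)(C₁cos(x) + C₂sin(x))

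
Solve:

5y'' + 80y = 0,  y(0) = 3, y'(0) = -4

General solution: y = C₁cos(4x) + C₂sin(4x)
Complex roots r = ±4i
Applying ICs: C₁ = 3, C₂ = -1
Particular solution: y = 3cos(4x) - sin(4x)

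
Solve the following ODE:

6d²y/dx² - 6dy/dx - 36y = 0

Characteristic equation: 6r² - 6r - 36 = 0
Divide by 6: r² - r - 6 = 0
Roots: r = 3, -2 (distinct real)
General solution: y = C₁e^(3x) + C₂e^(-2x)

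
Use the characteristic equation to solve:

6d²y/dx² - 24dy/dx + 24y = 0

Characteristic equation: 6r² - 24r + 24 = 0
Divide by 6: r² - 4r + 4 = 0
Factored: (r - 2)² = 0
Repeated root: r = 2
General solution: y = (C₁ + C₂x)e^(2x)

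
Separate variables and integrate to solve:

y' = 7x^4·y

Separating variables and integrating:
ln|y| = 7x^5/5 + C

General solution: y = Ce^(7x^5/5)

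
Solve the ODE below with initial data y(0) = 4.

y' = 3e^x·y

General solution: y = Ce^(3e^x)
Applying IC y(0) = 4:
Particular solution: y = 4e^(3(e^x - 1))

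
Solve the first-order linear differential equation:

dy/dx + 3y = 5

Using integrating factor method:

General solution: y = 5/3 + Ce^(-3x)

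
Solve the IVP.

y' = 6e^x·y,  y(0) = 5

General solution: y = Ce^(6e^x)
Applying IC y(0) = 5:
Particular solution: y = 5e^(6(e^x - 1))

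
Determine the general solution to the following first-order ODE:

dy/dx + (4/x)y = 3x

Using integrating factor method:

General solution: y = (1/2)x^2 + Cx^(-4)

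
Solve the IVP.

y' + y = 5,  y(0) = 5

General solution: y = 5 + Ce^(-x)
Applying y(0) = 5: C = 5 - 5 = 0
Particular solution: y = 5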